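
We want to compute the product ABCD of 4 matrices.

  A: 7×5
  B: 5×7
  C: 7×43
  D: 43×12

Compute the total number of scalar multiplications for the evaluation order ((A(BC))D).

(BC): 5×7 by 7×43 → 5×43, cost 5·7·43 = 1505
(A(BC)): 7×5 by 5×43 → 7×43, cost 7·5·43 = 1505; cumulative 3010
((A(BC))D): 7×43 by 43×12 → 7×12, cost 7·43·12 = 3612; cumulative 6622
Total: 6622 scalar multiplications.

6622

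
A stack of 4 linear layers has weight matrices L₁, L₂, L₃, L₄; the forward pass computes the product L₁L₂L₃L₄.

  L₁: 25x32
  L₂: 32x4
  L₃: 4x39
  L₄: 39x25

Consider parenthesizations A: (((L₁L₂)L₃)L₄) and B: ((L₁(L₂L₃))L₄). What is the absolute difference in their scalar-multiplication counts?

Order A = (((L₁L₂)L₃)L₄): (L₁L₂): 25×32 by 32×4 → 25×4, cost 25·32·4 = 3200; ((L₁L₂)L₃): 25×4 by 4×39 → 25×39, cost 25·4·39 = 3900; cumulative 7100; (((L₁L₂)L₃)L₄): 25×39 by 39×25 → 25×25, cost 25·39·25 = 24375; cumulative 31475. Total 31475.
Order B = ((L₁(L₂L₃))L₄): (L₂L₃): 32×4 by 4×39 → 32×39, cost 32·4·39 = 4992; (L₁(L₂L₃)): 25×32 by 32×39 → 25×39, cost 25·32·39 = 31200; cumulative 36192; ((L₁(L₂L₃))L₄): 25×39 by 39×25 → 25×25, cost 25·39·25 = 24375; cumulative 60567. Total 60567.
Difference: |31475 − 60567| = 29092.

29092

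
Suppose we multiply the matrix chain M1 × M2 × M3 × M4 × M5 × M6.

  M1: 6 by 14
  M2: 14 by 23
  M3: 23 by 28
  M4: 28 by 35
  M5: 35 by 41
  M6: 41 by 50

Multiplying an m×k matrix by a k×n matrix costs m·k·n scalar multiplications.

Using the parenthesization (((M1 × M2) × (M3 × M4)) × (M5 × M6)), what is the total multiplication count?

111552

(M1 × M2): 6×14 by 14×23 → 6×23, cost 6·14·23 = 1932
(M3 × M4): 23×28 by 28×35 → 23×35, cost 23·28·35 = 22540
((M1 × M2) × (M3 × M4)): 6×23 by 23×35 → 6×35, cost 6·23·35 = 4830; cumulative 29302
(M5 × M6): 35×41 by 41×50 → 35×50, cost 35·41·50 = 71750
(((M1 × M2) × (M3 × M4)) × (M5 × M6)): 6×35 by 35×50 → 6×50, cost 6·35·50 = 10500; cumulative 111552
Total: 111552 scalar multiplications.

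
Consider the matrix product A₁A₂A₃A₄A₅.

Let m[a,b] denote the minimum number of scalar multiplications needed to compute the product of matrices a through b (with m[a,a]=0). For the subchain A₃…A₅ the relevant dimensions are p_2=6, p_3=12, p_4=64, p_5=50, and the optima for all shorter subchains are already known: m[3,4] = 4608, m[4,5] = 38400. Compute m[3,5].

23808

m[3,5] = min over k∈[3,4] of m[3,k]+m[k+1,5]+p_{2}·p_k·p_{5}.
k=3: 0 + 38400 + 6·12·50 = 42000; k=4: 4608 + 0 + 6·64·50 = 23808.
Minimum: 23808 at k=4.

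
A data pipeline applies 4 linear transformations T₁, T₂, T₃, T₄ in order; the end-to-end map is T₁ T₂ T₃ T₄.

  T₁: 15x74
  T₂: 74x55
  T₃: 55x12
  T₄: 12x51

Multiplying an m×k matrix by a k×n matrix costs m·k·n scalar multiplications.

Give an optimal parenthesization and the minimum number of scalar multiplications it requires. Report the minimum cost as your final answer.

Adjacent pairs: T₁T₂ = 15·74·55 = 61050; T₂T₃ = 74·55·12 = 48840; T₃T₄ = 55·12·51 = 33660.
Length 3: T₁..T₃: k=1: 0+48840+15·74·12=62160; k=2: 61050+0+15·55·12=70950 → min 62160 | T₂..T₄: k=2: 0+33660+74·55·51=241230; k=3: 48840+0+74·12·51=94128 → min 94128.
Length 4: T₁..T₄: k=1: 0+94128+15·74·51=150738; k=2: 61050+33660+15·55·51=136785; k=3: 62160+0+15·12·51=71340 → min 71340.
Optimal parenthesization: ((T₁ (T₂ T₃)) T₄) with cost 71340.

71340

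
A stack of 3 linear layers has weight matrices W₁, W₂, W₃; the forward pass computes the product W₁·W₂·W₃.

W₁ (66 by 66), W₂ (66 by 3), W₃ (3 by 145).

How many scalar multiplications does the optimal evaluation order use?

41778

Order (W₁·(W₂·W₃)): (W₂·W₃): 66×3 by 3×145 → 66×145, cost 66·3·145 = 28710; (W₁·(W₂·W₃)): 66×66 by 66×145 → 66×145, cost 66·66·145 = 631620; cumulative 660330. Total 660330.
Order ((W₁·W₂)·W₃): (W₁·W₂): 66×66 by 66×3 → 66×3, cost 66·66·3 = 13068; ((W₁·W₂)·W₃): 66×3 by 3×145 → 66×145, cost 66·3·145 = 28710; cumulative 41778. Total 41778.
Minimum: 41778.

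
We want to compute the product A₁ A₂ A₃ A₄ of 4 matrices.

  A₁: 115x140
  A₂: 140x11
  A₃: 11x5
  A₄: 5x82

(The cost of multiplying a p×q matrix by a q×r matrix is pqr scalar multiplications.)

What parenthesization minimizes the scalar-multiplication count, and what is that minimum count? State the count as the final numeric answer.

Adjacent pairs: A₁A₂ = 115·140·11 = 177100; A₂A₃ = 140·11·5 = 7700; A₃A₄ = 11·5·82 = 4510.
Length 3: A₁..A₃: k=1: 0+7700+115·140·5=88200; k=2: 177100+0+115·11·5=183425 → min 88200 | A₂..A₄: k=2: 0+4510+140·11·82=130790; k=3: 7700+0+140·5·82=65100 → min 65100.
Length 4: A₁..A₄: k=1: 0+65100+115·140·82=1385300; k=2: 177100+4510+115·11·82=285340; k=3: 88200+0+115·5·82=135350 → min 135350.
Optimal parenthesization: ((A₁ (A₂ A₃)) A₄) with cost 135350.

135350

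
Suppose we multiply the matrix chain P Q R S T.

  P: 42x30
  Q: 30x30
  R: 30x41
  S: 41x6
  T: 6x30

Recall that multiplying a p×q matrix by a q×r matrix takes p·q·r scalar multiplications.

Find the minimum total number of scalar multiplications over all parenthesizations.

Adjacent pairs: PQ = 42·30·30 = 37800; QR = 30·30·41 = 36900; RS = 30·41·6 = 7380; ST = 41·6·30 = 7380.
Length 3: P..R: k=1: 0+36900+42·30·41=88560; k=2: 37800+0+42·30·41=89460 → min 88560 | Q..S: k=2: 0+7380+30·30·6=12780; k=3: 36900+0+30·41·6=44280 → min 12780 | R..T: k=3: 0+7380+30·41·30=44280; k=4: 7380+0+30·6·30=12780 → min 12780.
Length 4: P..S: k=1: 0+12780+42·30·6=20340; k=2: 37800+7380+42·30·6=52740; k=3: 88560+0+42·41·6=98892 → min 20340 | Q..T: k=2: 0+12780+30·30·30=39780; k=3: 36900+7380+30·41·30=81180; k=4: 12780+0+30·6·30=18180 → min 18180.
Length 5: P..T: k=1: 0+18180+42·30·30=55980; k=2: 37800+12780+42·30·30=88380; k=3: 88560+7380+42·41·30=147600; k=4: 20340+0+42·6·30=27900 → min 27900.
Optimal order: ((P (Q (R S))) T) with cost 27900.

27900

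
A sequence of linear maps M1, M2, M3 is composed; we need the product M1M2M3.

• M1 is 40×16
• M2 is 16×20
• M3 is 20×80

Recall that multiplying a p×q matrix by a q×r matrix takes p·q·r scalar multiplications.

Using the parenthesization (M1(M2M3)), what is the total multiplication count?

(M2M3): 16×20 by 20×80 → 16×80, cost 16·20·80 = 25600
(M1(M2M3)): 40×16 by 16×80 → 40×80, cost 40·16·80 = 51200; cumulative 76800
Total: 76800 scalar multiplications.

76800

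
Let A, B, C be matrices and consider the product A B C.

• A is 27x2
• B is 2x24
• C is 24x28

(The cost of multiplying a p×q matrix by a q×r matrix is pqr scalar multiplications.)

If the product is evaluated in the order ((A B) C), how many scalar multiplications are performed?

19440

(A B): 27×2 by 2×24 → 27×24, cost 27·2·24 = 1296
((A B) C): 27×24 by 24×28 → 27×28, cost 27·24·28 = 18144; cumulative 19440
Total: 19440 scalar multiplications.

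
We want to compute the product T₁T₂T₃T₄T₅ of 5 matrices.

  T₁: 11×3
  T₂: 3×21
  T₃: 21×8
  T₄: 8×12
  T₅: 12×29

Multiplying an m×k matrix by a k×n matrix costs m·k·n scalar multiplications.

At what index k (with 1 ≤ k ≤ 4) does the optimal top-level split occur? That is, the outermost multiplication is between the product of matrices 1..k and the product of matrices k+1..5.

Adjacent pairs: T₁T₂ = 11·3·21 = 693; T₂T₃ = 3·21·8 = 504; T₃T₄ = 21·8·12 = 2016; T₄T₅ = 8·12·29 = 2784.
Length 3: T₁..T₃: k=1: 0+504+11·3·8=768; k=2: 693+0+11·21·8=2541 → min 768 | T₂..T₄: k=2: 0+2016+3·21·12=2772; k=3: 504+0+3·8·12=792 → min 792 | T₃..T₅: k=3: 0+2784+21·8·29=7656; k=4: 2016+0+21·12·29=9324 → min 7656.
Length 4: T₁..T₄: k=1: 0+792+11·3·12=1188; k=2: 693+2016+11·21·12=5481; k=3: 768+0+11·8·12=1824 → min 1188 | T₂..T₅: k=2: 0+7656+3·21·29=9483; k=3: 504+2784+3·8·29=3984; k=4: 792+0+3·12·29=1836 → min 1836.
Top-level splits: k=1: (T₁..T₁)·(T₂..T₅) → 0+1836+11·3·29 = 2793; k=2: (T₁..T₂)·(T₃..T₅) → 693+7656+11·21·29 = 15048; k=3: (T₁..T₃)·(T₄..T₅) → 768+2784+11·8·29 = 6104; k=4: (T₁..T₄)·(T₅..T₅) → 1188+0+11·12·29 = 5016.
Best split is after T₁, i.e. k = 1.

1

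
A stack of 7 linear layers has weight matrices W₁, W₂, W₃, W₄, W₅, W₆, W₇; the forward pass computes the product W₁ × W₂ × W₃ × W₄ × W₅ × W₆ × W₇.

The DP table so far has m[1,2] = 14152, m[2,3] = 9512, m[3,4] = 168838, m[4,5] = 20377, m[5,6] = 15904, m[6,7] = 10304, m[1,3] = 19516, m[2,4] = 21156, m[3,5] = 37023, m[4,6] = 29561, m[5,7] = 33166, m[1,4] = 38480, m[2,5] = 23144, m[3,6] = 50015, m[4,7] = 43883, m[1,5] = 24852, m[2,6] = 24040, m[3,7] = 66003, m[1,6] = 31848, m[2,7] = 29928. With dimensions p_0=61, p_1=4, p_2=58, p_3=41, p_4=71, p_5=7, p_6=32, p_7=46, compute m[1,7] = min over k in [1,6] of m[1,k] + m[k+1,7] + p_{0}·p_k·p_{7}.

41152

m[1,7] = min over k∈[1,6] of m[1,k]+m[k+1,7]+p_{0}·p_k·p_{7}.
k=1: 0 + 29928 + 61·4·46 = 41152; k=2: 14152 + 66003 + 61·58·46 = 242903; k=3: 19516 + 43883 + 61·41·46 = 178445; k=4: 38480 + 33166 + 61·71·46 = 270872; k=5: 24852 + 10304 + 61·7·46 = 54798; k=6: 31848 + 0 + 61·32·46 = 121640.
Minimum: 41152 at k=1.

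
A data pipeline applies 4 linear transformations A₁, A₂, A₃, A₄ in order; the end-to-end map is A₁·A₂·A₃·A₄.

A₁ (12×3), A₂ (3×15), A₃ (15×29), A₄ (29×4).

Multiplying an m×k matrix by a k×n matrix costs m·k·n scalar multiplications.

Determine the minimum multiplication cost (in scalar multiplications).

1797

Adjacent pairs: A₁A₂ = 12·3·15 = 540; A₂A₃ = 3·15·29 = 1305; A₃A₄ = 15·29·4 = 1740.
Length 3: A₁..A₃: k=1: 0+1305+12·3·29=2349; k=2: 540+0+12·15·29=5760 → min 2349 | A₂..A₄: k=2: 0+1740+3·15·4=1920; k=3: 1305+0+3·29·4=1653 → min 1653.
Length 4: A₁..A₄: k=1: 0+1653+12·3·4=1797; k=2: 540+1740+12·15·4=3000; k=3: 2349+0+12·29·4=3741 → min 1797.
Optimal order: (A₁·((A₂·A₃)·A₄)) with cost 1797.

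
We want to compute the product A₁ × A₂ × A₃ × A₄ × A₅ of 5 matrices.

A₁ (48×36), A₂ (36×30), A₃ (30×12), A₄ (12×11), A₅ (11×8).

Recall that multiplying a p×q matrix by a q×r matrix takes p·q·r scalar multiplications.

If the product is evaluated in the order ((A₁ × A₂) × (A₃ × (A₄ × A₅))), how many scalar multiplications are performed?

67296

(A₁ × A₂): 48×36 by 36×30 → 48×30, cost 48·36·30 = 51840
(A₄ × A₅): 12×11 by 11×8 → 12×8, cost 12·11·8 = 1056
(A₃ × (A₄ × A₅)): 30×12 by 12×8 → 30×8, cost 30·12·8 = 2880; cumulative 3936
((A₁ × A₂) × (A₃ × (A₄ × A₅))): 48×30 by 30×8 → 48×8, cost 48·30·8 = 11520; cumulative 67296
Total: 67296 scalar multiplications.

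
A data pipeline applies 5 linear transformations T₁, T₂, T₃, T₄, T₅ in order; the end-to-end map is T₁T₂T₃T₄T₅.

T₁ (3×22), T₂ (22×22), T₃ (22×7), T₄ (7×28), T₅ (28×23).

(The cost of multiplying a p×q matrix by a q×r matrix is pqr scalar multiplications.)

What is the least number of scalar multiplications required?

Adjacent pairs: T₁T₂ = 3·22·22 = 1452; T₂T₃ = 22·22·7 = 3388; T₃T₄ = 22·7·28 = 4312; T₄T₅ = 7·28·23 = 4508.
Length 3: T₁..T₃: k=1: 0+3388+3·22·7=3850; k=2: 1452+0+3·22·7=1914 → min 1914 | T₂..T₄: k=2: 0+4312+22·22·28=17864; k=3: 3388+0+22·7·28=7700 → min 7700 | T₃..T₅: k=3: 0+4508+22·7·23=8050; k=4: 4312+0+22·28·23=18480 → min 8050.
Length 4: T₁..T₄: k=1: 0+7700+3·22·28=9548; k=2: 1452+4312+3·22·28=7612; k=3: 1914+0+3·7·28=2502 → min 2502 | T₂..T₅: k=2: 0+8050+22·22·23=19182; k=3: 3388+4508+22·7·23=11438; k=4: 7700+0+22·28·23=21868 → min 11438.
Length 5: T₁..T₅: k=1: 0+11438+3·22·23=12956; k=2: 1452+8050+3·22·23=11020; k=3: 1914+4508+3·7·23=6905; k=4: 2502+0+3·28·23=4434 → min 4434.
Optimal order: ((((T₁T₂)T₃)T₄)T₅) with cost 4434.

4434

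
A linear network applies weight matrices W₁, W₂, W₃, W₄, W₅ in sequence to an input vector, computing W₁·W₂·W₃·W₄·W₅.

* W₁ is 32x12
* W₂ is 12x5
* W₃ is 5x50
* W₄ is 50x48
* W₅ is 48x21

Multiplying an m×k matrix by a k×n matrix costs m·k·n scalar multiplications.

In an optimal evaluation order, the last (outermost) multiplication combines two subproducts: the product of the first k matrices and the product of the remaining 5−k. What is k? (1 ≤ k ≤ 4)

Adjacent pairs: W₁W₂ = 32·12·5 = 1920; W₂W₃ = 12·5·50 = 3000; W₃W₄ = 5·50·48 = 12000; W₄W₅ = 50·48·21 = 50400.
Length 3: W₁..W₃: k=1: 0+3000+32·12·50=22200; k=2: 1920+0+32·5·50=9920 → min 9920 | W₂..W₄: k=2: 0+12000+12·5·48=14880; k=3: 3000+0+12·50·48=31800 → min 14880 | W₃..W₅: k=3: 0+50400+5·50·21=55650; k=4: 12000+0+5·48·21=17040 → min 17040.
Length 4: W₁..W₄: k=1: 0+14880+32·12·48=33312; k=2: 1920+12000+32·5·48=21600; k=3: 9920+0+32·50·48=86720 → min 21600 | W₂..W₅: k=2: 0+17040+12·5·21=18300; k=3: 3000+50400+12·50·21=66000; k=4: 14880+0+12·48·21=26976 → min 18300.
Top-level splits: k=1: (W₁..W₁)·(W₂..W₅) → 0+18300+32·12·21 = 26364; k=2: (W₁..W₂)·(W₃..W₅) → 1920+17040+32·5·21 = 22320; k=3: (W₁..W₃)·(W₄..W₅) → 9920+50400+32·50·21 = 93920; k=4: (W₁..W₄)·(W₅..W₅) → 21600+0+32·48·21 = 53856.
Best split is after W₂, i.e. k = 2.

2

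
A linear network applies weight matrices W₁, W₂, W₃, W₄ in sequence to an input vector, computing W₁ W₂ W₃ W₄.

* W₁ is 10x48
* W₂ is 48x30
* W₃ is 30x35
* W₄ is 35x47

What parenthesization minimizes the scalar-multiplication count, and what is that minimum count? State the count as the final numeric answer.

41350

Adjacent pairs: W₁W₂ = 10·48·30 = 14400; W₂W₃ = 48·30·35 = 50400; W₃W₄ = 30·35·47 = 49350.
Length 3: W₁..W₃: k=1: 0+50400+10·48·35=67200; k=2: 14400+0+10·30·35=24900 → min 24900 | W₂..W₄: k=2: 0+49350+48·30·47=117030; k=3: 50400+0+48·35·47=129360 → min 117030.
Length 4: W₁..W₄: k=1: 0+117030+10·48·47=139590; k=2: 14400+49350+10·30·47=77850; k=3: 24900+0+10·35·47=41350 → min 41350.
Optimal parenthesization: (((W₁ W₂) W₃) W₄) with cost 41350.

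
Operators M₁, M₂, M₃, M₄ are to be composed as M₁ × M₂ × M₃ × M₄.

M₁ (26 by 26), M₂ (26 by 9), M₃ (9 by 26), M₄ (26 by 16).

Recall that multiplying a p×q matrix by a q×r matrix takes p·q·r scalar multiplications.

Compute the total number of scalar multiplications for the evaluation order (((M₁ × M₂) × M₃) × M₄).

(M₁ × M₂): 26×26 by 26×9 → 26×9, cost 26·26·9 = 6084
((M₁ × M₂) × M₃): 26×9 by 9×26 → 26×26, cost 26·9·26 = 6084; cumulative 12168
(((M₁ × M₂) × M₃) × M₄): 26×26 by 26×16 → 26×16, cost 26·26·16 = 10816; cumulative 22984
Total: 22984 scalar multiplications.

22984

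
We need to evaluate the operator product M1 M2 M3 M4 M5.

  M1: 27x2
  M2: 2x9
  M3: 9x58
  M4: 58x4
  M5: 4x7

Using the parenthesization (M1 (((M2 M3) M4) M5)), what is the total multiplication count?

(M2 M3): 2×9 by 9×58 → 2×58, cost 2·9·58 = 1044
((M2 M3) M4): 2×58 by 58×4 → 2×4, cost 2·58·4 = 464; cumulative 1508
(((M2 M3) M4) M5): 2×4 by 4×7 → 2×7, cost 2·4·7 = 56; cumulative 1564
(M1 (((M2 M3) M4) M5)): 27×2 by 2×7 → 27×7, cost 27·2·7 = 378; cumulative 1942
Total: 1942 scalar multiplications.

1942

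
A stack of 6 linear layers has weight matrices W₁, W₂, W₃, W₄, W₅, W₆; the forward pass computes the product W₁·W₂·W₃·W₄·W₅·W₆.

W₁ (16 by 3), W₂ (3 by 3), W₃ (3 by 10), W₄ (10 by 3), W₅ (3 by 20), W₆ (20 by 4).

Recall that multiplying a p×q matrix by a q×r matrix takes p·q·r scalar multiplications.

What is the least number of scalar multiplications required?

Adjacent pairs: W₁W₂ = 16·3·3 = 144; W₂W₃ = 3·3·10 = 90; W₃W₄ = 3·10·3 = 90; W₄W₅ = 10·3·20 = 600; W₅W₆ = 3·20·4 = 240.
Length 3: W₁..W₃: k=1: 0+90+16·3·10=570; k=2: 144+0+16·3·10=624 → min 570 | W₂..W₄: k=2: 0+90+3·3·3=117; k=3: 90+0+3·10·3=180 → min 117 | W₃..W₅: k=3: 0+600+3·10·20=1200; k=4: 90+0+3·3·20=270 → min 270 | W₄..W₆: k=4: 0+240+10·3·4=360; k=5: 600+0+10·20·4=1400 → min 360.
Length 4: W₁..W₄: k=1: 0+117+16·3·3=261; k=2: 144+90+16·3·3=378; k=3: 570+0+16·10·3=1050 → min 261 | W₂..W₅: k=2: 0+270+3·3·20=450; k=3: 90+600+3·10·20=1290; k=4: 117+0+3·3·20=297 → min 297 | W₃..W₆: k=3: 0+360+3·10·4=480; k=4: 90+240+3·3·4=366; k=5: 270+0+3·20·4=510 → min 366.
Length 5: W₁..W₅: k=1: 0+297+16·3·20=1257; k=2: 144+270+16·3·20=1374; k=3: 570+600+16·10·20=4370; k=4: 261+0+16·3·20=1221 → min 1221 | W₂..W₆: k=2: 0+366+3·3·4=402; k=3: 90+360+3·10·4=570; k=4: 117+240+3·3·4=393; k=5: 297+0+3·20·4=537 → min 393.
Length 6: W₁..W₆: k=1: 0+393+16·3·4=585; k=2: 144+366+16·3·4=702; k=3: 570+360+16·10·4=1570; k=4: 261+240+16·3·4=693; k=5: 1221+0+16·20·4=2501 → min 585.
Optimal order: (W₁·((W₂·(W₃·W₄))·(W₅·W₆))) with cost 585.

585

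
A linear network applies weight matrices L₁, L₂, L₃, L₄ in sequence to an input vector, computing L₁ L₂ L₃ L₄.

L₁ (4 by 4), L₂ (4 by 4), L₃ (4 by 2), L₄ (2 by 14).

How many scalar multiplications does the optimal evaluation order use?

Adjacent pairs: L₁L₂ = 4·4·4 = 64; L₂L₃ = 4·4·2 = 32; L₃L₄ = 4·2·14 = 112.
Length 3: L₁..L₃: k=1: 0+32+4·4·2=64; k=2: 64+0+4·4·2=96 → min 64 | L₂..L₄: k=2: 0+112+4·4·14=336; k=3: 32+0+4·2·14=144 → min 144.
Length 4: L₁..L₄: k=1: 0+144+4·4·14=368; k=2: 64+112+4·4·14=400; k=3: 64+0+4·2·14=176 → min 176.
Optimal order: ((L₁ (L₂ L₃)) L₄) with cost 176.

176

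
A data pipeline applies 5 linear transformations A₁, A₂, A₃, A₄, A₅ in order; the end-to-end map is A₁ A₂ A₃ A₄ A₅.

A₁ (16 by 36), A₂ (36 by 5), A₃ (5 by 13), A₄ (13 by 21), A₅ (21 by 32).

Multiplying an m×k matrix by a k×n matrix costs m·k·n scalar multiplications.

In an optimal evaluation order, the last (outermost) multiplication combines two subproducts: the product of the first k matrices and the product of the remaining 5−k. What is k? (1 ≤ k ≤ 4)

2

Adjacent pairs: A₁A₂ = 16·36·5 = 2880; A₂A₃ = 36·5·13 = 2340; A₃A₄ = 5·13·21 = 1365; A₄A₅ = 13·21·32 = 8736.
Length 3: A₁..A₃: k=1: 0+2340+16·36·13=9828; k=2: 2880+0+16·5·13=3920 → min 3920 | A₂..A₄: k=2: 0+1365+36·5·21=5145; k=3: 2340+0+36·13·21=12168 → min 5145 | A₃..A₅: k=3: 0+8736+5·13·32=10816; k=4: 1365+0+5·21·32=4725 → min 4725.
Length 4: A₁..A₄: k=1: 0+5145+16·36·21=17241; k=2: 2880+1365+16·5·21=5925; k=3: 3920+0+16·13·21=8288 → min 5925 | A₂..A₅: k=2: 0+4725+36·5·32=10485; k=3: 2340+8736+36·13·32=26052; k=4: 5145+0+36·21·32=29337 → min 10485.
Top-level splits: k=1: (A₁..A₁)·(A₂..A₅) → 0+10485+16·36·32 = 28917; k=2: (A₁..A₂)·(A₃..A₅) → 2880+4725+16·5·32 = 10165; k=3: (A₁..A₃)·(A₄..A₅) → 3920+8736+16·13·32 = 19312; k=4: (A₁..A₄)·(A₅..A₅) → 5925+0+16·21·32 = 16677.
Best split is after A₂, i.e. k = 2.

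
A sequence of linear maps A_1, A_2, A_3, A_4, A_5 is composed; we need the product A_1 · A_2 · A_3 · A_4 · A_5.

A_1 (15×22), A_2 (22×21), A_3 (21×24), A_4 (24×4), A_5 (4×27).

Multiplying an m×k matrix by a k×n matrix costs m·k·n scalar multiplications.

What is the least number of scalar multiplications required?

6804

Adjacent pairs: A_1A_2 = 15·22·21 = 6930; A_2A_3 = 22·21·24 = 11088; A_3A_4 = 21·24·4 = 2016; A_4A_5 = 24·4·27 = 2592.
Length 3: A_1..A_3: k=1: 0+11088+15·22·24=19008; k=2: 6930+0+15·21·24=14490 → min 14490 | A_2..A_4: k=2: 0+2016+22·21·4=3864; k=3: 11088+0+22·24·4=13200 → min 3864 | A_3..A_5: k=3: 0+2592+21·24·27=16200; k=4: 2016+0+21·4·27=4284 → min 4284.
Length 4: A_1..A_4: k=1: 0+3864+15·22·4=5184; k=2: 6930+2016+15·21·4=10206; k=3: 14490+0+15·24·4=15930 → min 5184 | A_2..A_5: k=2: 0+4284+22·21·27=16758; k=3: 11088+2592+22·24·27=27936; k=4: 3864+0+22·4·27=6240 → min 6240.
Length 5: A_1..A_5: k=1: 0+6240+15·22·27=15150; k=2: 6930+4284+15·21·27=19719; k=3: 14490+2592+15·24·27=26802; k=4: 5184+0+15·4·27=6804 → min 6804.
Optimal order: ((A_1 · (A_2 · (A_3 · A_4))) · A_5) with cost 6804.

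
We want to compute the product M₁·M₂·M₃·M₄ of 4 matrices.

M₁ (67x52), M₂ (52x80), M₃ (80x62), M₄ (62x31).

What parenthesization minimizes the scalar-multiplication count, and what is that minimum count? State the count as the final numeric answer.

390724

Adjacent pairs: M₁M₂ = 67·52·80 = 278720; M₂M₃ = 52·80·62 = 257920; M₃M₄ = 80·62·31 = 153760.
Length 3: M₁..M₃: k=1: 0+257920+67·52·62=473928; k=2: 278720+0+67·80·62=611040 → min 473928 | M₂..M₄: k=2: 0+153760+52·80·31=282720; k=3: 257920+0+52·62·31=357864 → min 282720.
Length 4: M₁..M₄: k=1: 0+282720+67·52·31=390724; k=2: 278720+153760+67·80·31=598640; k=3: 473928+0+67·62·31=602702 → min 390724.
Optimal parenthesization: (M₁·(M₂·(M₃·M₄))) with cost 390724.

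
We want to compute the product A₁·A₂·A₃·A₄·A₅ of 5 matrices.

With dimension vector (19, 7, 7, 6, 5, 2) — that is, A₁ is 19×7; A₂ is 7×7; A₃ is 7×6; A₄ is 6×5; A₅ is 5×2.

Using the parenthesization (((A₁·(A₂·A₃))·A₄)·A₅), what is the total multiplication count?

(A₂·A₃): 7×7 by 7×6 → 7×6, cost 7·7·6 = 294
(A₁·(A₂·A₃)): 19×7 by 7×6 → 19×6, cost 19·7·6 = 798; cumulative 1092
((A₁·(A₂·A₃))·A₄): 19×6 by 6×5 → 19×5, cost 19·6·5 = 570; cumulative 1662
(((A₁·(A₂·A₃))·A₄)·A₅): 19×5 by 5×2 → 19×2, cost 19·5·2 = 190; cumulative 1852
Total: 1852 scalar multiplications.

1852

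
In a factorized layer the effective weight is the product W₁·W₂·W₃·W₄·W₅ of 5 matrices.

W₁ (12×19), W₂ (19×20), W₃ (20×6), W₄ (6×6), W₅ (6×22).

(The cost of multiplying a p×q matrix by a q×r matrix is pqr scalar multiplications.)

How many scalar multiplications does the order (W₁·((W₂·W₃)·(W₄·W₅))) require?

(W₂·W₃): 19×20 by 20×6 → 19×6, cost 19·20·6 = 2280
(W₄·W₅): 6×6 by 6×22 → 6×22, cost 6·6·22 = 792
((W₂·W₃)·(W₄·W₅)): 19×6 by 6×22 → 19×22, cost 19·6·22 = 2508; cumulative 5580
(W₁·((W₂·W₃)·(W₄·W₅))): 12×19 by 19×22 → 12×22, cost 12·19·22 = 5016; cumulative 10596
Total: 10596 scalar multiplications.

10596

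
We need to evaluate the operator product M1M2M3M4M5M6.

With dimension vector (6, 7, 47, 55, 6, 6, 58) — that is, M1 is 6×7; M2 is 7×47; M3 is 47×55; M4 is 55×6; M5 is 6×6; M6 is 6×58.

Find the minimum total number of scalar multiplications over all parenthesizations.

20040

Adjacent pairs: M1M2 = 6·7·47 = 1974; M2M3 = 7·47·55 = 18095; M3M4 = 47·55·6 = 15510; M4M5 = 55·6·6 = 1980; M5M6 = 6·6·58 = 2088.
Length 3: M1..M3: k=1: 0+18095+6·7·55=20405; k=2: 1974+0+6·47·55=17484 → min 17484 | M2..M4: k=2: 0+15510+7·47·6=17484; k=3: 18095+0+7·55·6=20405 → min 17484 | M3..M5: k=3: 0+1980+47·55·6=17490; k=4: 15510+0+47·6·6=17202 → min 17202 | M4..M6: k=4: 0+2088+55·6·58=21228; k=5: 1980+0+55·6·58=21120 → min 21120.
Length 4: M1..M4: k=1: 0+17484+6·7·6=17736; k=2: 1974+15510+6·47·6=19176; k=3: 17484+0+6·55·6=19464 → min 17736 | M2..M5: k=2: 0+17202+7·47·6=19176; k=3: 18095+1980+7·55·6=22385; k=4: 17484+0+7·6·6=17736 → min 17736 | M3..M6: k=3: 0+21120+47·55·58=171050; k=4: 15510+2088+47·6·58=33954; k=5: 17202+0+47·6·58=33558 → min 33558.
Length 5: M1..M5: k=1: 0+17736+6·7·6=17988; k=2: 1974+17202+6·47·6=20868; k=3: 17484+1980+6·55·6=21444; k=4: 17736+0+6·6·6=17952 → min 17952 | M2..M6: k=2: 0+33558+7·47·58=52640; k=3: 18095+21120+7·55·58=61545; k=4: 17484+2088+7·6·58=22008; k=5: 17736+0+7·6·58=20172 → min 20172.
Length 6: M1..M6: k=1: 0+20172+6·7·58=22608; k=2: 1974+33558+6·47·58=51888; k=3: 17484+21120+6·55·58=57744; k=4: 17736+2088+6·6·58=21912; k=5: 17952+0+6·6·58=20040 → min 20040.
Optimal order: (((M1(M2(M3M4)))M5)M6) with cost 20040.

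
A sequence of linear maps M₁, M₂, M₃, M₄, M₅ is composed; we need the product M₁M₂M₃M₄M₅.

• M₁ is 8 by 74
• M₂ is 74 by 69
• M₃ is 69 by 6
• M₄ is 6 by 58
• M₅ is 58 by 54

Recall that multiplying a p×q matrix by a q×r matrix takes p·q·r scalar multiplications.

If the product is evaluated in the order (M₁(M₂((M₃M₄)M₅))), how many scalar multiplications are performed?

(M₃M₄): 69×6 by 6×58 → 69×58, cost 69·6·58 = 24012
((M₃M₄)M₅): 69×58 by 58×54 → 69×54, cost 69·58·54 = 216108; cumulative 240120
(M₂((M₃M₄)M₅)): 74×69 by 69×54 → 74×54, cost 74·69·54 = 275724; cumulative 515844
(M₁(M₂((M₃M₄)M₅))): 8×74 by 74×54 → 8×54, cost 8·74·54 = 31968; cumulative 547812
Total: 547812 scalar multiplications.

547812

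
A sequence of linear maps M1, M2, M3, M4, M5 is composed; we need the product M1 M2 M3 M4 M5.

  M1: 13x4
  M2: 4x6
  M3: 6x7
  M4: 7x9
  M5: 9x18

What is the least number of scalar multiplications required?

Adjacent pairs: M1M2 = 13·4·6 = 312; M2M3 = 4·6·7 = 168; M3M4 = 6·7·9 = 378; M4M5 = 7·9·18 = 1134.
Length 3: M1..M3: k=1: 0+168+13·4·7=532; k=2: 312+0+13·6·7=858 → min 532 | M2..M4: k=2: 0+378+4·6·9=594; k=3: 168+0+4·7·9=420 → min 420 | M3..M5: k=3: 0+1134+6·7·18=1890; k=4: 378+0+6·9·18=1350 → min 1350.
Length 4: M1..M4: k=1: 0+420+13·4·9=888; k=2: 312+378+13·6·9=1392; k=3: 532+0+13·7·9=1351 → min 888 | M2..M5: k=2: 0+1350+4·6·18=1782; k=3: 168+1134+4·7·18=1806; k=4: 420+0+4·9·18=1068 → min 1068.
Length 5: M1..M5: k=1: 0+1068+13·4·18=2004; k=2: 312+1350+13·6·18=3066; k=3: 532+1134+13·7·18=3304; k=4: 888+0+13·9·18=2994 → min 2004.
Optimal order: (M1 (((M2 M3) M4) M5)) with cost 2004.

2004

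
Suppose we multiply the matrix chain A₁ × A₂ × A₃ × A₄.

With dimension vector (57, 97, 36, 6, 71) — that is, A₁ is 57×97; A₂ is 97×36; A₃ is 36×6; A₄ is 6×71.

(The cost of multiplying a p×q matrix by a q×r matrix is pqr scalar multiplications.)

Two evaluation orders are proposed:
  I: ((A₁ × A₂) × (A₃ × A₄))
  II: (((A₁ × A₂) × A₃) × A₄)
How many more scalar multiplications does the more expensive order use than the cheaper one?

124434

Order I = ((A₁ × A₂) × (A₃ × A₄)): (A₁ × A₂): 57×97 by 97×36 → 57×36, cost 57·97·36 = 199044; (A₃ × A₄): 36×6 by 6×71 → 36×71, cost 36·6·71 = 15336; ((A₁ × A₂) × (A₃ × A₄)): 57×36 by 36×71 → 57×71, cost 57·36·71 = 145692; cumulative 360072. Total 360072.
Order II = (((A₁ × A₂) × A₃) × A₄): (A₁ × A₂): 57×97 by 97×36 → 57×36, cost 57·97·36 = 199044; ((A₁ × A₂) × A₃): 57×36 by 36×6 → 57×6, cost 57·36·6 = 12312; cumulative 211356; (((A₁ × A₂) × A₃) × A₄): 57×6 by 6×71 → 57×71, cost 57·6·71 = 24282; cumulative 235638. Total 235638.
Difference: |360072 − 235638| = 124434.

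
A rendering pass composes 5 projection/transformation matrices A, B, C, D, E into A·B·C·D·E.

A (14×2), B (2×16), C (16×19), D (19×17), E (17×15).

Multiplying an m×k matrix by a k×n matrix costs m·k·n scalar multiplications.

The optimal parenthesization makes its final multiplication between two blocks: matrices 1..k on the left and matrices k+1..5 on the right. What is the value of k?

1

Adjacent pairs: AB = 14·2·16 = 448; BC = 2·16·19 = 608; CD = 16·19·17 = 5168; DE = 19·17·15 = 4845.
Length 3: A..C: k=1: 0+608+14·2·19=1140; k=2: 448+0+14·16·19=4704 → min 1140 | B..D: k=2: 0+5168+2·16·17=5712; k=3: 608+0+2·19·17=1254 → min 1254 | C..E: k=3: 0+4845+16·19·15=9405; k=4: 5168+0+16·17·15=9248 → min 9248.
Length 4: A..D: k=1: 0+1254+14·2·17=1730; k=2: 448+5168+14·16·17=9424; k=3: 1140+0+14·19·17=5662 → min 1730 | B..E: k=2: 0+9248+2·16·15=9728; k=3: 608+4845+2·19·15=6023; k=4: 1254+0+2·17·15=1764 → min 1764.
Top-level splits: k=1: (A..A)·(B..E) → 0+1764+14·2·15 = 2184; k=2: (A..B)·(C..E) → 448+9248+14·16·15 = 13056; k=3: (A..C)·(D..E) → 1140+4845+14·19·15 = 9975; k=4: (A..D)·(E..E) → 1730+0+14·17·15 = 5300.
Best split is after A, i.e. k = 1.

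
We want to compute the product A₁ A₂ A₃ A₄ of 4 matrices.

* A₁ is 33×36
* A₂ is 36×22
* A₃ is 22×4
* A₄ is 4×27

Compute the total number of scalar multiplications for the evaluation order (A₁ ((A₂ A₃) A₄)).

(A₂ A₃): 36×22 by 22×4 → 36×4, cost 36·22·4 = 3168
((A₂ A₃) A₄): 36×4 by 4×27 → 36×27, cost 36·4·27 = 3888; cumulative 7056
(A₁ ((A₂ A₃) A₄)): 33×36 by 36×27 → 33×27, cost 33·36·27 = 32076; cumulative 39132
Total: 39132 scalar multiplications.

39132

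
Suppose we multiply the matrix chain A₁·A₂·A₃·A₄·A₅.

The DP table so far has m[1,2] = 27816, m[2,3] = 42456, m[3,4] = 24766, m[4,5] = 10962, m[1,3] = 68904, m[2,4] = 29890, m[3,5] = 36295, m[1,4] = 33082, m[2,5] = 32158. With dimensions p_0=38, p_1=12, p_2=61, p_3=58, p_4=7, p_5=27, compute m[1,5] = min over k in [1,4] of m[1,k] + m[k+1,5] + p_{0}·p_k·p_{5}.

m[1,5] = min over k∈[1,4] of m[1,k]+m[k+1,5]+p_{0}·p_k·p_{5}.
k=1: 0 + 32158 + 38·12·27 = 44470; k=2: 27816 + 36295 + 38·61·27 = 126697; k=3: 68904 + 10962 + 38·58·27 = 139374; k=4: 33082 + 0 + 38·7·27 = 40264.
Minimum: 40264 at k=4.

40264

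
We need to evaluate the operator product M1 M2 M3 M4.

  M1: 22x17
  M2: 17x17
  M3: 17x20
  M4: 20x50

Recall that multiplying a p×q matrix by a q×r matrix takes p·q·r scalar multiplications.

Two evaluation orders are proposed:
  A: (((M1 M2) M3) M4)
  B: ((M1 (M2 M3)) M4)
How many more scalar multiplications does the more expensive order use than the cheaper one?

Order A = (((M1 M2) M3) M4): (M1 M2): 22×17 by 17×17 → 22×17, cost 22·17·17 = 6358; ((M1 M2) M3): 22×17 by 17×20 → 22×20, cost 22·17·20 = 7480; cumulative 13838; (((M1 M2) M3) M4): 22×20 by 20×50 → 22×50, cost 22·20·50 = 22000; cumulative 35838. Total 35838.
Order B = ((M1 (M2 M3)) M4): (M2 M3): 17×17 by 17×20 → 17×20, cost 17·17·20 = 5780; (M1 (M2 M3)): 22×17 by 17×20 → 22×20, cost 22·17·20 = 7480; cumulative 13260; ((M1 (M2 M3)) M4): 22×20 by 20×50 → 22×50, cost 22·20·50 = 22000; cumulative 35260. Total 35260.
Difference: |35838 − 35260| = 578.

578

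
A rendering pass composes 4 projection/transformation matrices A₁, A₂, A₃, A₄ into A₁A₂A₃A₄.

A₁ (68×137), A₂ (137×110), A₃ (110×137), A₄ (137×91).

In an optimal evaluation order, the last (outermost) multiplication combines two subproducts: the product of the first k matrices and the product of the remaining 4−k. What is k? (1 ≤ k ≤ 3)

3

Adjacent pairs: A₁A₂ = 68·137·110 = 1024760; A₂A₃ = 137·110·137 = 2064590; A₃A₄ = 110·137·91 = 1371370.
Length 3: A₁..A₃: k=1: 0+2064590+68·137·137=3340882; k=2: 1024760+0+68·110·137=2049520 → min 2049520 | A₂..A₄: k=2: 0+1371370+137·110·91=2742740; k=3: 2064590+0+137·137·91=3772569 → min 2742740.
Top-level splits: k=1: (A₁..A₁)·(A₂..A₄) → 0+2742740+68·137·91 = 3590496; k=2: (A₁..A₂)·(A₃..A₄) → 1024760+1371370+68·110·91 = 3076810; k=3: (A₁..A₃)·(A₄..A₄) → 2049520+0+68·137·91 = 2897276.
Best split is after A₃, i.e. k = 3.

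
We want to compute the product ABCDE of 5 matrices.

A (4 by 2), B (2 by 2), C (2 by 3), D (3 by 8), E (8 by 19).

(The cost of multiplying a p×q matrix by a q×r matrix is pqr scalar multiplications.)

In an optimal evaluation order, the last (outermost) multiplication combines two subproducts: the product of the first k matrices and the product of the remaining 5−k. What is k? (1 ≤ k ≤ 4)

Adjacent pairs: AB = 4·2·2 = 16; BC = 2·2·3 = 12; CD = 2·3·8 = 48; DE = 3·8·19 = 456.
Length 3: A..C: k=1: 0+12+4·2·3=36; k=2: 16+0+4·2·3=40 → min 36 | B..D: k=2: 0+48+2·2·8=80; k=3: 12+0+2·3·8=60 → min 60 | C..E: k=3: 0+456+2·3·19=570; k=4: 48+0+2·8·19=352 → min 352.
Length 4: A..D: k=1: 0+60+4·2·8=124; k=2: 16+48+4·2·8=128; k=3: 36+0+4·3·8=132 → min 124 | B..E: k=2: 0+352+2·2·19=428; k=3: 12+456+2·3·19=582; k=4: 60+0+2·8·19=364 → min 364.
Top-level splits: k=1: (A..A)·(B..E) → 0+364+4·2·19 = 516; k=2: (A..B)·(C..E) → 16+352+4·2·19 = 520; k=3: (A..C)·(D..E) → 36+456+4·3·19 = 720; k=4: (A..D)·(E..E) → 124+0+4·8·19 = 732.
Best split is after A, i.e. k = 1.

1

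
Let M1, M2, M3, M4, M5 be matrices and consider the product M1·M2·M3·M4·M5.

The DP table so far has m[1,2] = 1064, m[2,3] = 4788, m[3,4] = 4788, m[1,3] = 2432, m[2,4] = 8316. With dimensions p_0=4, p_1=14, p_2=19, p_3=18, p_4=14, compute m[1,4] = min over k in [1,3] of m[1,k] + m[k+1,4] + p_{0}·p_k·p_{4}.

3440

m[1,4] = min over k∈[1,3] of m[1,k]+m[k+1,4]+p_{0}·p_k·p_{4}.
k=1: 0 + 8316 + 4·14·14 = 9100; k=2: 1064 + 4788 + 4·19·14 = 6916; k=3: 2432 + 0 + 4·18·14 = 3440.
Minimum: 3440 at k=3.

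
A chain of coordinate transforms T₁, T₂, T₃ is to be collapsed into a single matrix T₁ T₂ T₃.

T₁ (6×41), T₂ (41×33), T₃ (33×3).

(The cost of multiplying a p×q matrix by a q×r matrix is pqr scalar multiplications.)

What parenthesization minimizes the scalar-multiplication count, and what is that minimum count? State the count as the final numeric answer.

(T₁ (T₂ T₃)): cost 4797.
((T₁ T₂) T₃): cost 8712.
Optimal: (T₁ (T₂ T₃)) with cost 4797.

4797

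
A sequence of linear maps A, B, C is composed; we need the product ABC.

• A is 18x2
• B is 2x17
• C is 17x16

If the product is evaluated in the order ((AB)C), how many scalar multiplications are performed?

5508

(AB): 18×2 by 2×17 → 18×17, cost 18·2·17 = 612
((AB)C): 18×17 by 17×16 → 18×16, cost 18·17·16 = 4896; cumulative 5508
Total: 5508 scalar multiplications.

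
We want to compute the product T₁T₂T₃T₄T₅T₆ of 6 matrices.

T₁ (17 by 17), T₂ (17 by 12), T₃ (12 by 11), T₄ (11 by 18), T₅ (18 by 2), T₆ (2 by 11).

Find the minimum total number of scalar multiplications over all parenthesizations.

2020

Adjacent pairs: T₁T₂ = 17·17·12 = 3468; T₂T₃ = 17·12·11 = 2244; T₃T₄ = 12·11·18 = 2376; T₄T₅ = 11·18·2 = 396; T₅T₆ = 18·2·11 = 396.
Length 3: T₁..T₃: k=1: 0+2244+17·17·11=5423; k=2: 3468+0+17·12·11=5712 → min 5423 | T₂..T₄: k=2: 0+2376+17·12·18=6048; k=3: 2244+0+17·11·18=5610 → min 5610 | T₃..T₅: k=3: 0+396+12·11·2=660; k=4: 2376+0+12·18·2=2808 → min 660 | T₄..T₆: k=4: 0+396+11·18·11=2574; k=5: 396+0+11·2·11=638 → min 638.
Length 4: T₁..T₄: k=1: 0+5610+17·17·18=10812; k=2: 3468+2376+17·12·18=9516; k=3: 5423+0+17·11·18=8789 → min 8789 | T₂..T₅: k=2: 0+660+17·12·2=1068; k=3: 2244+396+17·11·2=3014; k=4: 5610+0+17·18·2=6222 → min 1068 | T₃..T₆: k=3: 0+638+12·11·11=2090; k=4: 2376+396+12·18·11=5148; k=5: 660+0+12·2·11=924 → min 924.
Length 5: T₁..T₅: k=1: 0+1068+17·17·2=1646; k=2: 3468+660+17·12·2=4536; k=3: 5423+396+17·11·2=6193; k=4: 8789+0+17·18·2=9401 → min 1646 | T₂..T₆: k=2: 0+924+17·12·11=3168; k=3: 2244+638+17·11·11=4939; k=4: 5610+396+17·18·11=9372; k=5: 1068+0+17·2·11=1442 → min 1442.
Length 6: T₁..T₆: k=1: 0+1442+17·17·11=4621; k=2: 3468+924+17·12·11=6636; k=3: 5423+638+17·11·11=8118; k=4: 8789+396+17·18·11=12551; k=5: 1646+0+17·2·11=2020 → min 2020.
Optimal order: ((T₁(T₂(T₃(T₄T₅))))T₆) with cost 2020.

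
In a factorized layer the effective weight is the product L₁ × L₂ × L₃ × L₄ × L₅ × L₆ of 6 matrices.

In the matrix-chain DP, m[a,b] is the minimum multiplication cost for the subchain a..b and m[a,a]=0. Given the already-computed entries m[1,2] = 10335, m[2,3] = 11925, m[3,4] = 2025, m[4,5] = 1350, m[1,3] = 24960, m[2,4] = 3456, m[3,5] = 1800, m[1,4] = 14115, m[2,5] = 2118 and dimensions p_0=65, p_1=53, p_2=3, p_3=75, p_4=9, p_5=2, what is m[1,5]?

9008

m[1,5] = min over k∈[1,4] of m[1,k]+m[k+1,5]+p_{0}·p_k·p_{5}.
k=1: 0 + 2118 + 65·53·2 = 9008; k=2: 10335 + 1800 + 65·3·2 = 12525; k=3: 24960 + 1350 + 65·75·2 = 36060; k=4: 14115 + 0 + 65·9·2 = 15285.
Minimum: 9008 at k=1.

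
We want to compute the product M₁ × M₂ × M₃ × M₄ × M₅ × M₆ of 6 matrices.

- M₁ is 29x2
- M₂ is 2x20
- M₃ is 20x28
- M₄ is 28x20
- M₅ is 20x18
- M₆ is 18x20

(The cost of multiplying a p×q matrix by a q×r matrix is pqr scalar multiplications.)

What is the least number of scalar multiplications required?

Adjacent pairs: M₁M₂ = 29·2·20 = 1160; M₂M₃ = 2·20·28 = 1120; M₃M₄ = 20·28·20 = 11200; M₄M₅ = 28·20·18 = 10080; M₅M₆ = 20·18·20 = 7200.
Length 3: M₁..M₃: k=1: 0+1120+29·2·28=2744; k=2: 1160+0+29·20·28=17400 → min 2744 | M₂..M₄: k=2: 0+11200+2·20·20=12000; k=3: 1120+0+2·28·20=2240 → min 2240 | M₃..M₅: k=3: 0+10080+20·28·18=20160; k=4: 11200+0+20·20·18=18400 → min 18400 | M₄..M₆: k=4: 0+7200+28·20·20=18400; k=5: 10080+0+28·18·20=20160 → min 18400.
Length 4: M₁..M₄: k=1: 0+2240+29·2·20=3400; k=2: 1160+11200+29·20·20=23960; k=3: 2744+0+29·28·20=18984 → min 3400 | M₂..M₅: k=2: 0+18400+2·20·18=19120; k=3: 1120+10080+2·28·18=12208; k=4: 2240+0+2·20·18=2960 → min 2960 | M₃..M₆: k=3: 0+18400+20·28·20=29600; k=4: 11200+7200+20·20·20=26400; k=5: 18400+0+20·18·20=25600 → min 25600.
Length 5: M₁..M₅: k=1: 0+2960+29·2·18=4004; k=2: 1160+18400+29·20·18=30000; k=3: 2744+10080+29·28·18=27440; k=4: 3400+0+29·20·18=13840 → min 4004 | M₂..M₆: k=2: 0+25600+2·20·20=26400; k=3: 1120+18400+2·28·20=20640; k=4: 2240+7200+2·20·20=10240; k=5: 2960+0+2·18·20=3680 → min 3680.
Length 6: M₁..M₆: k=1: 0+3680+29·2·20=4840; k=2: 1160+25600+29·20·20=38360; k=3: 2744+18400+29·28·20=37384; k=4: 3400+7200+29·20·20=22200; k=5: 4004+0+29·18·20=14444 → min 4840.
Optimal order: (M₁ × ((((M₂ × M₃) × M₄) × M₅) × M₆)) with cost 4840.

4840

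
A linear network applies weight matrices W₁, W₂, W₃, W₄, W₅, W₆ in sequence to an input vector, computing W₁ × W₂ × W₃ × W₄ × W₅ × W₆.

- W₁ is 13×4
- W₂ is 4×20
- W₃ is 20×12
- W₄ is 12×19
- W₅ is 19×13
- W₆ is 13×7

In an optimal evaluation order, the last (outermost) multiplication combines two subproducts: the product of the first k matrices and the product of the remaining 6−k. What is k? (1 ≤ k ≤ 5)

1

Adjacent pairs: W₁W₂ = 13·4·20 = 1040; W₂W₃ = 4·20·12 = 960; W₃W₄ = 20·12·19 = 4560; W₄W₅ = 12·19·13 = 2964; W₅W₆ = 19·13·7 = 1729.
Length 3: W₁..W₃: k=1: 0+960+13·4·12=1584; k=2: 1040+0+13·20·12=4160 → min 1584 | W₂..W₄: k=2: 0+4560+4·20·19=6080; k=3: 960+0+4·12·19=1872 → min 1872 | W₃..W₅: k=3: 0+2964+20·12·13=6084; k=4: 4560+0+20·19·13=9500 → min 6084 | W₄..W₆: k=4: 0+1729+12·19·7=3325; k=5: 2964+0+12·13·7=4056 → min 3325.
Length 4: W₁..W₄: k=1: 0+1872+13·4·19=2860; k=2: 1040+4560+13·20·19=10540; k=3: 1584+0+13·12·19=4548 → min 2860 | W₂..W₅: k=2: 0+6084+4·20·13=7124; k=3: 960+2964+4·12·13=4548; k=4: 1872+0+4·19·13=2860 → min 2860 | W₃..W₆: k=3: 0+3325+20·12·7=5005; k=4: 4560+1729+20·19·7=8949; k=5: 6084+0+20·13·7=7904 → min 5005.
Length 5: W₁..W₅: k=1: 0+2860+13·4·13=3536; k=2: 1040+6084+13·20·13=10504; k=3: 1584+2964+13·12·13=6576; k=4: 2860+0+13·19·13=6071 → min 3536 | W₂..W₆: k=2: 0+5005+4·20·7=5565; k=3: 960+3325+4·12·7=4621; k=4: 1872+1729+4·19·7=4133; k=5: 2860+0+4·13·7=3224 → min 3224.
Top-level splits: k=1: (W₁..W₁)·(W₂..W₆) → 0+3224+13·4·7 = 3588; k=2: (W₁..W₂)·(W₃..W₆) → 1040+5005+13·20·7 = 7865; k=3: (W₁..W₃)·(W₄..W₆) → 1584+3325+13·12·7 = 6001; k=4: (W₁..W₄)·(W₅..W₆) → 2860+1729+13·19·7 = 6318; k=5: (W₁..W₅)·(W₆..W₆) → 3536+0+13·13·7 = 4719.
Best split is after W₁, i.e. k = 1.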